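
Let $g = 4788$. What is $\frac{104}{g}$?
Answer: $\frac{26}{1197} \approx 0.021721$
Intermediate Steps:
$\frac{104}{g} = \frac{104}{4788} = 104 \cdot \frac{1}{4788} = \frac{26}{1197}$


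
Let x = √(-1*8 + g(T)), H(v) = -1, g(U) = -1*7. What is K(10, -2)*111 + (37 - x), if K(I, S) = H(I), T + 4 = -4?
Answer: -74 - I*√15 ≈ -74.0 - 3.873*I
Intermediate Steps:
T = -8 (T = -4 - 4 = -8)
g(U) = -7
K(I, S) = -1
x = I*√15 (x = √(-1*8 - 7) = √(-8 - 7) = √(-15) = I*√15 ≈ 3.873*I)
K(10, -2)*111 + (37 - x) = -1*111 + (37 - I*√15) = -111 + (37 - I*√15) = -74 - I*√15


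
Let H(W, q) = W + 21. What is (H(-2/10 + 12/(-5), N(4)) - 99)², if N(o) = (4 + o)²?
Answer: 162409/25 ≈ 6496.4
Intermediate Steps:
H(W, q) = 21 + W
(H(-2/10 + 12/(-5), N(4)) - 99)² = ((21 + (-2/10 + 12/(-5))) - 99)² = ((21 + (-2*⅒ + 12*(-⅕))) - 99)² = ((21 + (-⅕ - 12/5)) - 99)² = ((21 - 13/5) - 99)² = (92/5 - 99)² = (-403/5)² = 162409/25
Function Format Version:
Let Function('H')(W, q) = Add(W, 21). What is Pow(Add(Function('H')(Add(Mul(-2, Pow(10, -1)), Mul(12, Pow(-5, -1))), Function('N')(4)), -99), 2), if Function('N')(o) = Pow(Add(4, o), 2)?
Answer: Rational(162409, 25) ≈ 6496.4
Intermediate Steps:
Function('H')(W, q) = Add(21, W)
Pow(Add(Function('H')(Add(Mul(-2, Pow(10, -1)), Mul(12, Pow(-5, -1))), Function('N')(4)), -99), 2) = Pow(Add(Add(21, Add(Mul(-2, Pow(10, -1)), Mul(12, Pow(-5, -1)))), -99), 2) = Pow(Add(Add(21, Add(Mul(-2, Rational(1, 10)), Mul(12, Rational(-1, 5)))), -99), 2) = Pow(Add(Add(21, Add(Rational(-1, 5), Rational(-12, 5))), -99), 2) = Pow(Add(Add(21, Rational(-13, 5)), -99), 2) = Pow(Add(Rational(92, 5), -99), 2) = Pow(Rational(-403, 5), 2) = Rational(162409, 25)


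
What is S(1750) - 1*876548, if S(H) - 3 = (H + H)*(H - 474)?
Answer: 3589455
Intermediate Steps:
S(H) = 3 + 2*H*(-474 + H) (S(H) = 3 + (H + H)*(H - 474) = 3 + (2*H)*(-474 + H) = 3 + 2*H*(-474 + H))
S(1750) - 1*876548 = (3 - 948*1750 + 2*1750²) - 1*876548 = (3 - 1659000 + 2*3062500) - 876548 = (3 - 1659000 + 6125000) - 876548 = 4466003 - 876548 = 3589455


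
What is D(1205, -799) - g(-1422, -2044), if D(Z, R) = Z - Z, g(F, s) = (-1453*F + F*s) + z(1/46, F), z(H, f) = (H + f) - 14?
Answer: -228679709/46 ≈ -4.9713e+6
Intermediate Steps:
z(H, f) = -14 + H + f
g(F, s) = -643/46 - 1452*F + F*s (g(F, s) = (-1453*F + F*s) + (-14 + 1/46 + F) = (-1453*F + F*s) + (-643/46 + F) = -643/46 - 1452*F + F*s)
D(Z, R) = 0
D(1205, -799) - g(-1422, -2044) = 0 - (-643/46 - 1452*(-1422) - 1422*(-2044)) = 0 - (-643/46 + 2064744 + 2906568) = 0 - 1*228679709/46 = 0 - 228679709/46 = -228679709/46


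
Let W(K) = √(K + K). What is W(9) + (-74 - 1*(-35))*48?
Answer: -1872 + 3*√2 ≈ -1867.8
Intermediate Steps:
W(K) = √2*√K (W(K) = √(2*K) = √2*√K)
W(9) + (-74 - 1*(-35))*48 = √2*√9 + (-74 - 1*(-35))*48 = √2*3 + (-74 + 35)*48 = 3*√2 - 39*48 = 3*√2 - 1872 = -1872 + 3*√2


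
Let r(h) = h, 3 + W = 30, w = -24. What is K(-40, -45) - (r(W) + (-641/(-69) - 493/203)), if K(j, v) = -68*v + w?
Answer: 1450033/483 ≈ 3002.1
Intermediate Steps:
W = 27 (W = -3 + 30 = 27)
K(j, v) = -24 - 68*v (K(j, v) = -68*v - 24 = -24 - 68*v)
K(-40, -45) - (r(W) + (-641/(-69) - 493/203)) = (-24 - 68*(-45)) - (27 + (-641/(-69) - 493/203)) = (-24 + 3060) - (27 + (-641*(-1/69) - 493*1/203)) = 3036 - (27 + (641/69 - 17/7)) = 3036 - (27 + 3314/483) = 3036 - 1*16355/483 = 3036 - 16355/483 = 1450033/483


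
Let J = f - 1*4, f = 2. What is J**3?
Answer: -8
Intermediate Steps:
J = -2 (J = 2 - 1*4 = 2 - 4 = -2)
J**3 = (-2)**3 = -8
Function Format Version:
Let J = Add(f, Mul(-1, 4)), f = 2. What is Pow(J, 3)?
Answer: -8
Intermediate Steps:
J = -2 (J = Add(2, Mul(-1, 4)) = Add(2, -4) = -2)
Pow(J, 3) = Pow(-2, 3) = -8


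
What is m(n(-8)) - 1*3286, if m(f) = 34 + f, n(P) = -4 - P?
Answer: -3248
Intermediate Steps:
m(n(-8)) - 1*3286 = (34 + (-4 - 1*(-8))) - 1*3286 = (34 + (-4 + 8)) - 3286 = (34 + 4) - 3286 = 38 - 3286 = -3248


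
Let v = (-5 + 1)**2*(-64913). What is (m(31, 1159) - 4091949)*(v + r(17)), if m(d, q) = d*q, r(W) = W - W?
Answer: 4212614820160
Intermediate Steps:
r(W) = 0
v = -1038608 (v = (-4)**2*(-64913) = 16*(-64913) = -1038608)
(m(31, 1159) - 4091949)*(v + r(17)) = (31*1159 - 4091949)*(-1038608 + 0) = (35929 - 4091949)*(-1038608) = -4056020*(-1038608) = 4212614820160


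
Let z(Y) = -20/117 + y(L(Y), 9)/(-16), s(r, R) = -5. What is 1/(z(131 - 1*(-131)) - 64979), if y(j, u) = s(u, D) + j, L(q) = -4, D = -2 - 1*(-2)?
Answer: -1872/121639955 ≈ -1.5390e-5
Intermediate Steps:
D = 0 (D = -2 + 2 = 0)
y(j, u) = -5 + j
z(Y) = 733/1872 (z(Y) = -20/117 + (-5 - 4)/(-16) = -20*1/117 - 9*(-1/16) = -20/117 + 9/16 = 733/1872)
1/(z(131 - 1*(-131)) - 64979) = 1/(733/1872 - 64979) = 1/(-121639955/1872) = -1872/121639955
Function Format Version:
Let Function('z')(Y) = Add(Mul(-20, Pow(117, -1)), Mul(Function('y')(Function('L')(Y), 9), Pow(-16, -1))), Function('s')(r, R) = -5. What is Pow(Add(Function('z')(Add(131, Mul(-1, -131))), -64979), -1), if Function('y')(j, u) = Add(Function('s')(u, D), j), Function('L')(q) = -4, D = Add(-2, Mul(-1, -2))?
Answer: Rational(-1872, 121639955) ≈ -1.5390e-5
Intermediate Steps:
D = 0 (D = Add(-2, 2) = 0)
Function('y')(j, u) = Add(-5, j)
Function('z')(Y) = Rational(733, 1872) (Function('z')(Y) = Add(Mul(-20, Pow(117, -1)), Mul(Add(-5, -4), Pow(-16, -1))) = Add(Mul(-20, Rational(1, 117)), Mul(-9, Rational(-1, 16))) = Add(Rational(-20, 117), Rational(9, 16)) = Rational(733, 1872))
Pow(Add(Function('z')(Add(131, Mul(-1, -131))), -64979), -1) = Pow(Add(Rational(733, 1872), -64979), -1) = Pow(Rational(-121639955, 1872), -1) = Rational(-1872, 121639955)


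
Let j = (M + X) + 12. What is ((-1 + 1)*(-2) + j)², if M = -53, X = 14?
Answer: 729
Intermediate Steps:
j = -27 (j = (-53 + 14) + 12 = -39 + 12 = -27)
((-1 + 1)*(-2) + j)² = ((-1 + 1)*(-2) - 27)² = (0*(-2) - 27)² = (0 - 27)² = (-27)² = 729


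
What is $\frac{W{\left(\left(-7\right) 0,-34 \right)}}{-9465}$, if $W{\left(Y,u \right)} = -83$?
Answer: $\frac{83}{9465} \approx 0.0087692$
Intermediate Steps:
$\frac{W{\left(\left(-7\right) 0,-34 \right)}}{-9465} = - \frac{83}{-9465} = \left(-83\right) \left(- \frac{1}{9465}\right) = \frac{83}{9465}$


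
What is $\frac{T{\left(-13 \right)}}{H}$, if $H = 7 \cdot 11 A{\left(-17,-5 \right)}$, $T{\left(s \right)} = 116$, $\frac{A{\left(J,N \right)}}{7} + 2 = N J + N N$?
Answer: $\frac{29}{14553} \approx 0.0019927$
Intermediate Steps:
$A{\left(J,N \right)} = -14 + 7 N^{2} + 7 J N$ ($A{\left(J,N \right)} = -14 + 7 \left(N J + N N\right) = -14 + 7 \left(J N + N^{2}\right) = -14 + 7 \left(N^{2} + J N\right) = -14 + \left(7 N^{2} + 7 J N\right) = -14 + 7 N^{2} + 7 J N$)
$H = 58212$ ($H = 7 \cdot 11 \left(-14 + 7 \left(-5\right)^{2} + 7 \left(-17\right) \left(-5\right)\right) = 77 \left(-14 + 7 \cdot 25 + 595\right) = 77 \left(-14 + 175 + 595\right) = 77 \cdot 756 = 58212$)
$\frac{T{\left(-13 \right)}}{H} = \frac{116}{58212} = 116 \cdot \frac{1}{58212} = \frac{29}{14553}$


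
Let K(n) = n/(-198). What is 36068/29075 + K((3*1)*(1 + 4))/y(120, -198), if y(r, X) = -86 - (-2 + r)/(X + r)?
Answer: 523291839/421529350 ≈ 1.2414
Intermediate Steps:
y(r, X) = -86 - (-2 + r)/(X + r)
K(n) = -n/198 (K(n) = n*(-1/198) = -n/198)
36068/29075 + K((3*1)*(1 + 4))/y(120, -198) = 36068/29075 + (-3*1*(1 + 4)/198)/(((2 - 87*120 - 86*(-198))/(-198 + 120))) = 36068*(1/29075) + (-5/66)/(((2 - 10440 + 17028)/(-78))) = 36068/29075 + (-1/198*15)/((-1/78*6590)) = 36068/29075 - 5/(66*(-3295/39)) = 36068/29075 - 5/66*(-39/3295) = 36068/29075 + 13/14498 = 523291839/421529350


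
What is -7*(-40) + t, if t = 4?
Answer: 284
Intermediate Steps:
-7*(-40) + t = -7*(-40) + 4 = 280 + 4 = 284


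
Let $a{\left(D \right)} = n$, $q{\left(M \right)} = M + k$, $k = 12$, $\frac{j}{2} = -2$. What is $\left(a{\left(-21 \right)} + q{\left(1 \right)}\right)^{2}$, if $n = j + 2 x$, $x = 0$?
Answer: $81$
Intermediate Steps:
$j = -4$ ($j = 2 \left(-2\right) = -4$)
$q{\left(M \right)} = 12 + M$ ($q{\left(M \right)} = M + 12 = 12 + M$)
$n = -4$ ($n = -4 + 2 \cdot 0 = -4 + 0 = -4$)
$a{\left(D \right)} = -4$
$\left(a{\left(-21 \right)} + q{\left(1 \right)}\right)^{2} = \left(-4 + \left(12 + 1\right)\right)^{2} = \left(-4 + 13\right)^{2} = 9^{2} = 81$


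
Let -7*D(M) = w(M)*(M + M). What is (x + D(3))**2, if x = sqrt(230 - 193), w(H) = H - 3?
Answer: 37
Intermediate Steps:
w(H) = -3 + H
D(M) = -2*M*(-3 + M)/7 (D(M) = -(-3 + M)*(M + M)/7 = -(-3 + M)*2*M/7 = -2*M*(-3 + M)/7)
x = sqrt(37) ≈ 6.0828
(x + D(3))**2 = (sqrt(37) + (2/7)*3*(3 - 1*3))**2 = (sqrt(37) + (2/7)*3*(3 - 3))**2 = (sqrt(37) + (2/7)*3*0)**2 = (sqrt(37) + 0)**2 = (sqrt(37))**2 = 37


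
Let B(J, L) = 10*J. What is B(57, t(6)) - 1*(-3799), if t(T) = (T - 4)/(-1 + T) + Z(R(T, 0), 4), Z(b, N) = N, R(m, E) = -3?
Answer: 4369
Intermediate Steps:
t(T) = 4 + (-4 + T)/(-1 + T) (t(T) = (T - 4)/(-1 + T) + 4 = (-4 + T)/(-1 + T) + 4 = 4 + (-4 + T)/(-1 + T))
B(57, t(6)) - 1*(-3799) = 10*57 - 1*(-3799) = 570 + 3799 = 4369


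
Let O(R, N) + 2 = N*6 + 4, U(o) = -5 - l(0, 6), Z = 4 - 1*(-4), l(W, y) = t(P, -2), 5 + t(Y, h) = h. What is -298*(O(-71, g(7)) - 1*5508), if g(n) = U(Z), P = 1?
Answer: 1637212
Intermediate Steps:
t(Y, h) = -5 + h
l(W, y) = -7 (l(W, y) = -5 - 2 = -7)
Z = 8 (Z = 4 + 4 = 8)
U(o) = 2 (U(o) = -5 - 1*(-7) = -5 + 7 = 2)
g(n) = 2
O(R, N) = 2 + 6*N (O(R, N) = -2 + (N*6 + 4) = -2 + (6*N + 4) = -2 + (4 + 6*N) = 2 + 6*N)
-298*(O(-71, g(7)) - 1*5508) = -298*((2 + 6*2) - 1*5508) = -298*((2 + 12) - 5508) = -298*(14 - 5508) = -298*(-5494) = 1637212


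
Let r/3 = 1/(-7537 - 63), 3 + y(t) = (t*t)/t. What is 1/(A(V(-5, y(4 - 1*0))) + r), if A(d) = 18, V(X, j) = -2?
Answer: 7600/136797 ≈ 0.055557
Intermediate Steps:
y(t) = -3 + t (y(t) = -3 + (t*t)/t = -3 + t²/t = -3 + t)
r = -3/7600 (r = 3/(-7537 - 63) = 3/(-7600) = 3*(-1/7600) = -3/7600 ≈ -0.00039474)
1/(A(V(-5, y(4 - 1*0))) + r) = 1/(18 - 3/7600) = 1/(136797/7600) = 7600/136797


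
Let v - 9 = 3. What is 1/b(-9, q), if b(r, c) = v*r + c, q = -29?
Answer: -1/137 ≈ -0.0072993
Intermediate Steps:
v = 12 (v = 9 + 3 = 12)
b(r, c) = c + 12*r (b(r, c) = 12*r + c = c + 12*r)
1/b(-9, q) = 1/(-29 + 12*(-9)) = 1/(-29 - 108) = 1/(-137) = -1/137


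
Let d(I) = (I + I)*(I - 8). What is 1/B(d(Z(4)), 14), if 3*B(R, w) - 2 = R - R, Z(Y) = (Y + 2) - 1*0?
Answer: 3/2 ≈ 1.5000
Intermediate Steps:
Z(Y) = 2 + Y (Z(Y) = (2 + Y) + 0 = 2 + Y)
d(I) = 2*I*(-8 + I) (d(I) = (2*I)*(-8 + I) = 2*I*(-8 + I))
B(R, w) = ⅔ (B(R, w) = ⅔ + (R - R)/3 = ⅔ + (⅓)*0 = ⅔ + 0 = ⅔)
1/B(d(Z(4)), 14) = 1/(⅔) = 3/2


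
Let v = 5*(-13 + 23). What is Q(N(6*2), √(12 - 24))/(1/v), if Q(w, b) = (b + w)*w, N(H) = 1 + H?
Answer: 8450 + 1300*I*√3 ≈ 8450.0 + 2251.7*I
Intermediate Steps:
Q(w, b) = w*(b + w)
v = 50 (v = 5*10 = 50)
Q(N(6*2), √(12 - 24))/(1/v) = ((1 + 6*2)*(√(12 - 24) + (1 + 6*2)))/(1/50) = ((1 + 12)*(√(-12) + (1 + 12)))/(1/50) = (13*(2*I*√3 + 13))*50 = (13*(13 + 2*I*√3))*50 = (169 + 26*I*√3)*50 = 8450 + 1300*I*√3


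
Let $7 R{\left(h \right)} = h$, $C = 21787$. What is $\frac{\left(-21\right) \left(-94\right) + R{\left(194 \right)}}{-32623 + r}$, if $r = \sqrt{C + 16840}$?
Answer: $- \frac{12029302}{196040803} - \frac{7006 \sqrt{107}}{196040803} \approx -0.061731$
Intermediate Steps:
$R{\left(h \right)} = \frac{h}{7}$
$r = 19 \sqrt{107}$ ($r = \sqrt{21787 + 16840} = \sqrt{38627} = 19 \sqrt{107} \approx 196.54$)
$\frac{\left(-21\right) \left(-94\right) + R{\left(194 \right)}}{-32623 + r} = \frac{\left(-21\right) \left(-94\right) + \frac{1}{7} \cdot 194}{-32623 + 19 \sqrt{107}} = \frac{1974 + \frac{194}{7}}{-32623 + 19 \sqrt{107}} = \frac{14012}{7 \left(-32623 + 19 \sqrt{107}\right)}$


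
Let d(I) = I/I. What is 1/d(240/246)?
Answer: 1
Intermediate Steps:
d(I) = 1
1/d(240/246) = 1/1 = 1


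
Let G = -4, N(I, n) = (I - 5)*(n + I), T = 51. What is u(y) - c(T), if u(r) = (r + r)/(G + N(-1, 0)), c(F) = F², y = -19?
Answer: -2620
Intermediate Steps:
N(I, n) = (-5 + I)*(I + n)
u(r) = r (u(r) = (r + r)/(-4 + ((-1)² - 5*(-1) - 5*0 - 1*0)) = (2*r)/(-4 + (1 + 5 + 0 + 0)) = (2*r)/(-4 + 6) = (2*r)/2 = (2*r)*(½) = r)
u(y) - c(T) = -19 - 1*51² = -19 - 1*2601 = -19 - 2601 = -2620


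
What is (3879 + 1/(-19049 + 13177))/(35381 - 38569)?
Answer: -22777487/18719936 ≈ -1.2168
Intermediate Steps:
(3879 + 1/(-19049 + 13177))/(35381 - 38569) = (3879 + 1/(-5872))/(-3188) = (3879 - 1/5872)*(-1/3188) = (22777487/5872)*(-1/3188) = -22777487/18719936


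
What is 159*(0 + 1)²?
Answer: 159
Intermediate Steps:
159*(0 + 1)² = 159*1² = 159*1 = 159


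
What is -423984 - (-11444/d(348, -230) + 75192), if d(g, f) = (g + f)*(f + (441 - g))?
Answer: -4034845330/8083 ≈ -4.9918e+5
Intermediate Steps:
d(g, f) = (f + g)*(441 + f - g)
-423984 - (-11444/d(348, -230) + 75192) = -423984 - (-11444/((-230)² - 1*348² + 441*(-230) + 441*348) + 75192) = -423984 - (-11444/(52900 - 1*121104 - 101430 + 153468) + 75192) = -423984 - (-11444/(52900 - 121104 - 101430 + 153468) + 75192) = -423984 - (-11444/(-16166) + 75192) = -423984 - (-11444*(-1/16166) + 75192) = -423984 - (5722/8083 + 75192) = -423984 - 1*607782658/8083 = -423984 - 607782658/8083 = -4034845330/8083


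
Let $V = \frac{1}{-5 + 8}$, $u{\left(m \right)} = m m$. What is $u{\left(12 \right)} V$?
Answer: $48$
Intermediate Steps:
$u{\left(m \right)} = m^{2}$
$V = \frac{1}{3} \approx 0.33333$
$u{\left(12 \right)} V = 12^{2} \cdot \frac{1}{3} = 144 \cdot \frac{1}{3} = 48$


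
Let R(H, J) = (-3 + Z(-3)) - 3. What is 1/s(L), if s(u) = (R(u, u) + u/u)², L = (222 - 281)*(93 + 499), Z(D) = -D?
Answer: ¼ ≈ 0.25000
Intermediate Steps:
R(H, J) = -3 (R(H, J) = (-3 - 1*(-3)) - 3 = (-3 + 3) - 3 = 0 - 3 = -3)
L = -34928 (L = -59*592 = -34928)
s(u) = 4 (s(u) = (-3 + u/u)² = (-3 + 1)² = (-2)² = 4)
1/s(L) = 1/4 = ¼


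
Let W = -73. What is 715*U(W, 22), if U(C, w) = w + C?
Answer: -36465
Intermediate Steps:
U(C, w) = C + w
715*U(W, 22) = 715*(-73 + 22) = 715*(-51) = -36465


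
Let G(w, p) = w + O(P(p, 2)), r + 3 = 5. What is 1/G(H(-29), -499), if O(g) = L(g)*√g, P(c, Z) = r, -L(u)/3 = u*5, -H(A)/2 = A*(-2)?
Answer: -29/2914 + 15*√2/5828 ≈ -0.0063121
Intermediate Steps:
r = 2 (r = -3 + 5 = 2)
H(A) = 4*A (H(A) = -2*A*(-2) = -(-4)*A = 4*A)
L(u) = -15*u (L(u) = -3*u*5 = -15*u)
P(c, Z) = 2
O(g) = -15*g^(3/2) (O(g) = (-15*g)*√g = -15*g^(3/2))
G(w, p) = w - 30*√2
1/G(H(-29), -499) = 1/(4*(-29) - 30*√2) = 1/(-116 - 30*√2)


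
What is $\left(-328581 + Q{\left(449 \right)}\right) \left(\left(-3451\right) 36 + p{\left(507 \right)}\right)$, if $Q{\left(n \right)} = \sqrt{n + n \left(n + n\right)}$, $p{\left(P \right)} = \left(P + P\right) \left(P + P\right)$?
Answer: $-297024080760 + 903960 \sqrt{403651} \approx -2.9645 \cdot 10^{11}$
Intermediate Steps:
$p{\left(P \right)} = 4 P^{2}$ ($p{\left(P \right)} = 2 P 2 P = 4 P^{2}$)
$Q{\left(n \right)} = \sqrt{n + 2 n^{2}}$ ($Q{\left(n \right)} = \sqrt{n + n 2 n} = \sqrt{n + 2 n^{2}}$)
$\left(-328581 + Q{\left(449 \right)}\right) \left(\left(-3451\right) 36 + p{\left(507 \right)}\right) = \left(-328581 + \sqrt{449 \left(1 + 2 \cdot 449\right)}\right) \left(\left(-3451\right) 36 + 4 \cdot 507^{2}\right) = \left(-328581 + \sqrt{449 \left(1 + 898\right)}\right) \left(-124236 + 4 \cdot 257049\right) = \left(-328581 + \sqrt{449 \cdot 899}\right) \left(-124236 + 1028196\right) = \left(-328581 + \sqrt{403651}\right) 903960 = -297024080760 + 903960 \sqrt{403651}$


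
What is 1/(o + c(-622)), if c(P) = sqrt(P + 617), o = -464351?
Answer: -464351/215621851206 - I*sqrt(5)/215621851206 ≈ -2.1535e-6 - 1.037e-11*I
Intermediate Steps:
c(P) = sqrt(617 + P)
1/(o + c(-622)) = 1/(-464351 + sqrt(617 - 622)) = 1/(-464351 + sqrt(-5)) = 1/(-464351 + I*sqrt(5))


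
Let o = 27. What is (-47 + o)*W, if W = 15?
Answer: -300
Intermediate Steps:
(-47 + o)*W = (-47 + 27)*15 = -20*15 = -300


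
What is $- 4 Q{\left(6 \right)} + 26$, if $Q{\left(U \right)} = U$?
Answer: $2$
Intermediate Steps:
$- 4 Q{\left(6 \right)} + 26 = \left(-4\right) 6 + 26 = -24 + 26 = 2$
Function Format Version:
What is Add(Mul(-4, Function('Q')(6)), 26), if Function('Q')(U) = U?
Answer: 2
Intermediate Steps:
Add(Mul(-4, Function('Q')(6)), 26) = Add(Mul(-4, 6), 26) = Add(-24, 26) = 2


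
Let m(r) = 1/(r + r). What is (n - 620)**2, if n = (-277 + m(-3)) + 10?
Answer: 28334329/36 ≈ 7.8707e+5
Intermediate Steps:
m(r) = 1/(2*r)
n = -1603/6 (n = (-277 + (1/2)/(-3)) + 10 = (-277 + (1/2)*(-1/3)) + 10 = (-277 - 1/6) + 10 = -1663/6 + 10 = -1603/6 ≈ -267.17)
(n - 620)**2 = (-1603/6 - 620)**2 = (-5323/6)**2 = 28334329/36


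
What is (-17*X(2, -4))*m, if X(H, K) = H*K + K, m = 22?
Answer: 4488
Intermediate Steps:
X(H, K) = K + H*K
(-17*X(2, -4))*m = -(-68)*(1 + 2)*22 = -(-68)*3*22 = -17*(-12)*22 = 204*22 = 4488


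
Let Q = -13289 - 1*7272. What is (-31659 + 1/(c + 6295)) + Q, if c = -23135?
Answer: -879384801/16840 ≈ -52220.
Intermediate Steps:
Q = -20561 (Q = -13289 - 7272 = -20561)
(-31659 + 1/(c + 6295)) + Q = (-31659 + 1/(-23135 + 6295)) - 20561 = (-31659 + 1/(-16840)) - 20561 = (-31659 - 1/16840) - 20561 = -533137561/16840 - 20561 = -879384801/16840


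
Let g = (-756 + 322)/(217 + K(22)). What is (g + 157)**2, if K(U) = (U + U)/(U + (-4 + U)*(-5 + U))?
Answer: 7616479481209/317018025 ≈ 24025.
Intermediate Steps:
K(U) = 2*U/(U + (-5 + U)*(-4 + U)) (K(U) = (2*U)/(U + (-5 + U)*(-4 + U)) = 2*U/(U + (-5 + U)*(-4 + U)))
g = -35588/17805 (g = (-756 + 322)/(217 + 2*22/(20 + 22**2 - 8*22)) = -434/(217 + 2*22/(20 + 484 - 176)) = -434/(217 + 2*22/328) = -434/(217 + 2*22*(1/328)) = -434/(217 + 11/82) = -434/17805/82 = -434*82/17805 = -35588/17805 ≈ -1.9988)
(g + 157)**2 = (-35588/17805 + 157)**2 = (2759797/17805)**2 = 7616479481209/317018025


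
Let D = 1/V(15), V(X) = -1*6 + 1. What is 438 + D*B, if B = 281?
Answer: 1909/5 ≈ 381.80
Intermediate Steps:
V(X) = -5 (V(X) = -6 + 1 = -5)
D = -1/5 (D = 1/(-5) = -1/5 ≈ -0.20000)
438 + D*B = 438 - 1/5*281 = 438 - 281/5 = 1909/5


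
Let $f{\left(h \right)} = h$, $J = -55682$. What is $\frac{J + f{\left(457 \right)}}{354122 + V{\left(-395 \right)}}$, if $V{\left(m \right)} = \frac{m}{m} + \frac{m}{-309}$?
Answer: $- \frac{17064525}{109424402} \approx -0.15595$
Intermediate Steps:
$V{\left(m \right)} = 1 - \frac{m}{309}$ ($V{\left(m \right)} = 1 + m \left(- \frac{1}{309}\right) = 1 - \frac{m}{309}$)
$\frac{J + f{\left(457 \right)}}{354122 + V{\left(-395 \right)}} = \frac{-55682 + 457}{354122 + \left(1 - - \frac{395}{309}\right)} = - \frac{55225}{354122 + \left(1 + \frac{395}{309}\right)} = - \frac{55225}{354122 + \frac{704}{309}} = - \frac{55225}{\frac{109424402}{309}} = \left(-55225\right) \frac{309}{109424402} = - \frac{17064525}{109424402}$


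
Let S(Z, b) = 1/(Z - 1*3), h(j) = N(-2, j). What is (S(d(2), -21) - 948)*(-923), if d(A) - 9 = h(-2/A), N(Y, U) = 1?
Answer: 6124105/7 ≈ 8.7487e+5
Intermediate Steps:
h(j) = 1
d(A) = 10 (d(A) = 9 + 1 = 10)
S(Z, b) = 1/(-3 + Z) (S(Z, b) = 1/(Z - 3) = 1/(-3 + Z))
(S(d(2), -21) - 948)*(-923) = (1/(-3 + 10) - 948)*(-923) = (1/7 - 948)*(-923) = -6635/7*(-923) = 6124105/7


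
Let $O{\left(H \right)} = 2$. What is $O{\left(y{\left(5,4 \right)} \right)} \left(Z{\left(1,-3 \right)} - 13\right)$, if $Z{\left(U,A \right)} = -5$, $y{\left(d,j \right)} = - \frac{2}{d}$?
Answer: $-36$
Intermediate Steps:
$O{\left(y{\left(5,4 \right)} \right)} \left(Z{\left(1,-3 \right)} - 13\right) = 2 \left(-5 - 13\right) = 2 \left(-18\right) = -36$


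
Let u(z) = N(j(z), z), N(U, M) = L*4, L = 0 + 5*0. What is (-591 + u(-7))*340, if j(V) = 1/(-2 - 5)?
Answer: -200940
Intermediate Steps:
L = 0 (L = 0 + 0 = 0)
j(V) = -1/7 (j(V) = 1/(-7) = -1/7)
N(U, M) = 0 (N(U, M) = 0*4 = 0)
u(z) = 0
(-591 + u(-7))*340 = (-591 + 0)*340 = -591*340 = -200940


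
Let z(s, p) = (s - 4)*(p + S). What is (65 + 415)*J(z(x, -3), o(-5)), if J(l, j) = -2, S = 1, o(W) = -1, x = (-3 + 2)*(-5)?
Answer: -960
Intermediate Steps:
x = 5 (x = -1*(-5) = 5)
z(s, p) = (1 + p)*(-4 + s) (z(s, p) = (s - 4)*(p + 1) = (-4 + s)*(1 + p) = (1 + p)*(-4 + s))
(65 + 415)*J(z(x, -3), o(-5)) = (65 + 415)*(-2) = 480*(-2) = -960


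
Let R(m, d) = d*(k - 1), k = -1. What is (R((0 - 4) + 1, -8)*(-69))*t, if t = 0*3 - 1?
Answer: 1104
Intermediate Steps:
t = -1 (t = 0 - 1 = -1)
R(m, d) = -2*d (R(m, d) = d*(-1 - 1) = d*(-2) = -2*d)
(R((0 - 4) + 1, -8)*(-69))*t = (-2*(-8)*(-69))*(-1) = (16*(-69))*(-1) = -1104*(-1) = 1104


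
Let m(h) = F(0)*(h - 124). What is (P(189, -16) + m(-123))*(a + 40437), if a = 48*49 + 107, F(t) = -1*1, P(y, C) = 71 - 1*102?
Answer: 9265536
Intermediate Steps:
P(y, C) = -31 (P(y, C) = 71 - 102 = -31)
F(t) = -1
m(h) = 124 - h (m(h) = -(h - 124) = -(-124 + h) = 124 - h)
a = 2459 (a = 2352 + 107 = 2459)
(P(189, -16) + m(-123))*(a + 40437) = (-31 + (124 - 1*(-123)))*(2459 + 40437) = (-31 + (124 + 123))*42896 = (-31 + 247)*42896 = 216*42896 = 9265536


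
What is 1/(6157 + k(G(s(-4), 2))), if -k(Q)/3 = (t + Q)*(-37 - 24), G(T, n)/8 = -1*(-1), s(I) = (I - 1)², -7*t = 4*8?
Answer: 7/47491 ≈ 0.00014740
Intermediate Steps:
t = -32/7 (t = -4*8/7 = -⅐*32 = -32/7 ≈ -4.5714)
s(I) = (-1 + I)²
G(T, n) = 8 (G(T, n) = 8*(-1*(-1)) = 8*1 = 8)
k(Q) = -5856/7 + 183*Q (k(Q) = -3*(-32/7 + Q)*(-37 - 24) = -3*(-32/7 + Q)*(-61) = -3*(1952/7 - 61*Q) = -5856/7 + 183*Q)
1/(6157 + k(G(s(-4), 2))) = 1/(6157 + (-5856/7 + 183*8)) = 1/(6157 + (-5856/7 + 1464)) = 1/(6157 + 4392/7) = 1/(47491/7) = 7/47491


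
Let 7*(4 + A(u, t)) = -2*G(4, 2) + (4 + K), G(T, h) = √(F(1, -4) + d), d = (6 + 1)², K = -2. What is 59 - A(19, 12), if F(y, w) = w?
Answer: 439/7 + 6*√5/7 ≈ 64.631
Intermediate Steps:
d = 49 (d = 7² = 49)
G(T, h) = 3*√5 (G(T, h) = √(-4 + 49) = √45 = 3*√5)
A(u, t) = -26/7 - 6*√5/7 (A(u, t) = -4 + (-6*√5 + (4 - 2))/7 = -4 + (-6*√5 + 2)/7 = -4 + (2 - 6*√5)/7 = -4 + (2/7 - 6*√5/7) = -26/7 - 6*√5/7)
59 - A(19, 12) = 59 - (-26/7 - 6*√5/7) = 59 + (26/7 + 6*√5/7) = 439/7 + 6*√5/7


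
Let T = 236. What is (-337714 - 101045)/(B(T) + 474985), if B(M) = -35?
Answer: -438759/474950 ≈ -0.92380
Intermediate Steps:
(-337714 - 101045)/(B(T) + 474985) = (-337714 - 101045)/(-35 + 474985) = -438759/474950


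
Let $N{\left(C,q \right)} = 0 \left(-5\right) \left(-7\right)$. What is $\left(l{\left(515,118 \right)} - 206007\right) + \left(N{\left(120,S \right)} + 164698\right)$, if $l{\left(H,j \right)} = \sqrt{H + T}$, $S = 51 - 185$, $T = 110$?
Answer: $-41284$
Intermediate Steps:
$S = -134$
$N{\left(C,q \right)} = 0$ ($N{\left(C,q \right)} = 0 \left(-7\right) = 0$)
$l{\left(H,j \right)} = \sqrt{110 + H}$ ($l{\left(H,j \right)} = \sqrt{H + 110} = \sqrt{110 + H}$)
$\left(l{\left(515,118 \right)} - 206007\right) + \left(N{\left(120,S \right)} + 164698\right) = \left(\sqrt{110 + 515} - 206007\right) + \left(0 + 164698\right) = \left(\sqrt{625} - 206007\right) + 164698 = \left(25 - 206007\right) + 164698 = -205982 + 164698 = -41284$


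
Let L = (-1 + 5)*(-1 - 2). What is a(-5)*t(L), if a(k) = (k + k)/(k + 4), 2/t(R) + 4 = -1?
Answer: -4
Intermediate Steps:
L = -12 (L = 4*(-3) = -12)
t(R) = -⅖ (t(R) = 2/(-4 - 1) = 2/(-5) = 2*(-⅕) = -⅖)
a(k) = 2*k/(4 + k) (a(k) = (2*k)/(4 + k) = 2*k/(4 + k))
a(-5)*t(L) = (2*(-5)/(4 - 5))*(-⅖) = (2*(-5)/(-1))*(-⅖) = (2*(-5)*(-1))*(-⅖) = 10*(-⅖) = -4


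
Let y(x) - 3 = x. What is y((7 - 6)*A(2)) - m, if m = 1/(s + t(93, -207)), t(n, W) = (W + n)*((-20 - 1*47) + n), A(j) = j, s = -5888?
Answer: 44261/8852 ≈ 5.0001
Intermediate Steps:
y(x) = 3 + x
t(n, W) = (-67 + n)*(W + n) (t(n, W) = (W + n)*((-20 - 47) + n) = (W + n)*(-67 + n) = (-67 + n)*(W + n))
m = -1/8852 (m = 1/(-5888 + (93**2 - 67*(-207) - 67*93 - 207*93)) = 1/(-5888 + (8649 + 13869 - 6231 - 19251)) = 1/(-5888 - 2964) = 1/(-8852) = -1/8852 ≈ -0.00011297)
y((7 - 6)*A(2)) - m = (3 + (7 - 6)*2) - 1*(-1/8852) = (3 + 1*2) + 1/8852 = (3 + 2) + 1/8852 = 5 + 1/8852 = 44261/8852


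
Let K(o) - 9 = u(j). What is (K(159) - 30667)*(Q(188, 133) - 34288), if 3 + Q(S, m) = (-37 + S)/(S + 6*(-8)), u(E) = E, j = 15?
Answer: 147104448727/140 ≈ 1.0507e+9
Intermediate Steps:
K(o) = 24 (K(o) = 9 + 15 = 24)
Q(S, m) = -3 + (-37 + S)/(-48 + S) (Q(S, m) = -3 + (-37 + S)/(S + 6*(-8)) = -3 + (-37 + S)/(S - 48) = -3 + (-37 + S)/(-48 + S))
(K(159) - 30667)*(Q(188, 133) - 34288) = (24 - 30667)*((107 - 2*188)/(-48 + 188) - 34288) = -30643*((107 - 376)/140 - 34288) = -30643*((1/140)*(-269) - 34288) = -30643*(-269/140 - 34288) = -30643*(-4800589/140) = 147104448727/140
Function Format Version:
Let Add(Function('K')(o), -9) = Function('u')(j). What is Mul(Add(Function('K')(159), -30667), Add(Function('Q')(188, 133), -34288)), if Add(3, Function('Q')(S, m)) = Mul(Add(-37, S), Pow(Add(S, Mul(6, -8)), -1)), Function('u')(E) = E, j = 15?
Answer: Rational(147104448727, 140) ≈ 1.0507e+9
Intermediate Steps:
Function('K')(o) = 24 (Function('K')(o) = Add(9, 15) = 24)
Function('Q')(S, m) = Add(-3, Mul(Pow(Add(-48, S), -1), Add(-37, S))) (Function('Q')(S, m) = Add(-3, Mul(Add(-37, S), Pow(Add(S, Mul(6, -8)), -1))) = Add(-3, Mul(Add(-37, S), Pow(Add(S, -48), -1))) = Add(-3, Mul(Add(-37, S), Pow(Add(-48, S), -1))) = Add(-3, Mul(Pow(Add(-48, S), -1), Add(-37, S))))
Mul(Add(Function('K')(159), -30667), Add(Function('Q')(188, 133), -34288)) = Mul(Add(24, -30667), Add(Mul(Pow(Add(-48, 188), -1), Add(107, Mul(-2, 188))), -34288)) = Mul(-30643, Add(Mul(Pow(140, -1), Add(107, -376)), -34288)) = Mul(-30643, Add(Mul(Rational(1, 140), -269), -34288)) = Mul(-30643, Add(Rational(-269, 140), -34288)) = Mul(-30643, Rational(-4800589, 140)) = Rational(147104448727, 140)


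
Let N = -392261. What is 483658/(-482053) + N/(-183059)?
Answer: 100552642011/88244140127 ≈ 1.1395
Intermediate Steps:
483658/(-482053) + N/(-183059) = 483658/(-482053) - 392261/(-183059) = 483658*(-1/482053) - 392261*(-1/183059) = -483658/482053 + 392261/183059 = 100552642011/88244140127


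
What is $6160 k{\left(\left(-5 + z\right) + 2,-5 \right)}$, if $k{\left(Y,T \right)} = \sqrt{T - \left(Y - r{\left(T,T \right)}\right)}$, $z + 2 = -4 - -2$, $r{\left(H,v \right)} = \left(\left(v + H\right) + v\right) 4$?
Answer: $6160 i \sqrt{58} \approx 46913.0 i$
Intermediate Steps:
$r{\left(H,v \right)} = 4 H + 8 v$ ($r{\left(H,v \right)} = \left(\left(H + v\right) + v\right) 4 = \left(H + 2 v\right) 4 = 4 H + 8 v$)
$z = -4$ ($z = -2 - 2 = -4$)
$k{\left(Y,T \right)} = \sqrt{- Y + 13 T}$ ($k{\left(Y,T \right)} = \sqrt{T + \left(\left(4 T + 8 T\right) - Y\right)} = \sqrt{T + \left(12 T - Y\right)} = \sqrt{T + \left(- Y + 12 T\right)} = \sqrt{- Y + 13 T}$)
$6160 k{\left(\left(-5 + z\right) + 2,-5 \right)} = 6160 \sqrt{- (\left(-5 - 4\right) + 2) + 13 \left(-5\right)} = 6160 \sqrt{- (-9 + 2) - 65} = 6160 \sqrt{\left(-1\right) \left(-7\right) - 65} = 6160 \sqrt{7 - 65} = 6160 \sqrt{-58} = 6160 i \sqrt{58}$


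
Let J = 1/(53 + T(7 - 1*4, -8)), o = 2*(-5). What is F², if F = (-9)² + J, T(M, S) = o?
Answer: 12138256/1849 ≈ 6564.8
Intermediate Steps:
o = -10
T(M, S) = -10
J = 1/43 (J = 1/(53 - 10) = 1/43 ≈ 0.023256)
F = 3484/43 (F = (-9)² + 1/43 = 81 + 1/43 = 3484/43 ≈ 81.023)
F² = (3484/43)² = 12138256/1849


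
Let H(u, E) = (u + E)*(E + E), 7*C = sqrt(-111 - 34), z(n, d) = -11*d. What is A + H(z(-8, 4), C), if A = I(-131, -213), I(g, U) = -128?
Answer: -6562/49 - 88*I*sqrt(145)/7 ≈ -133.92 - 151.38*I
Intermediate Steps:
A = -128
C = I*sqrt(145)/7 (C = sqrt(-111 - 34)/7 = sqrt(-145)/7 = (I*sqrt(145))/7 = I*sqrt(145)/7 ≈ 1.7202*I)
H(u, E) = 2*E*(E + u) (H(u, E) = (E + u)*(2*E) = 2*E*(E + u))
A + H(z(-8, 4), C) = -128 + 2*(I*sqrt(145)/7)*(I*sqrt(145)/7 - 11*4) = -128 + 2*(I*sqrt(145)/7)*(I*sqrt(145)/7 - 44) = -128 + 2*(I*sqrt(145)/7)*(-44 + I*sqrt(145)/7) = -128 + 2*I*sqrt(145)*(-44 + I*sqrt(145)/7)/7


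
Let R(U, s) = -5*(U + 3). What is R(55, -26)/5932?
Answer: -145/2966 ≈ -0.048887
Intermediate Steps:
R(U, s) = -15 - 5*U (R(U, s) = -5*(3 + U) = -15 - 5*U)
R(55, -26)/5932 = (-15 - 5*55)/5932 = (-15 - 275)*(1/5932) = -290*1/5932 = -145/2966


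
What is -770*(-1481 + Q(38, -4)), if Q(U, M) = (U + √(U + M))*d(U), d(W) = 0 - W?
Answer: 2252250 + 29260*√34 ≈ 2.4229e+6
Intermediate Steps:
d(W) = -W
Q(U, M) = -U*(U + √(M + U)) (Q(U, M) = (U + √(U + M))*(-U) = (U + √(M + U))*(-U) = -U*(U + √(M + U)))
-770*(-1481 + Q(38, -4)) = -770*(-1481 - 1*38*(38 + √(-4 + 38))) = -770*(-1481 - 1*38*(38 + √34)) = -770*(-1481 + (-1444 - 38*√34)) = -770*(-2925 - 38*√34) = 2252250 + 29260*√34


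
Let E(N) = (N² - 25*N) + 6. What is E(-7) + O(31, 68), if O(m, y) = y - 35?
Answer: 263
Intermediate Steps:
E(N) = 6 + N² - 25*N
O(m, y) = -35 + y
E(-7) + O(31, 68) = (6 + (-7)² - 25*(-7)) + (-35 + 68) = (6 + 49 + 175) + 33 = 230 + 33 = 263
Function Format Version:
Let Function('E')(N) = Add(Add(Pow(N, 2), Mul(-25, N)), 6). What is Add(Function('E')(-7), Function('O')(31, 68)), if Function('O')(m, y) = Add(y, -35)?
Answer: 263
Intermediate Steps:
Function('E')(N) = Add(6, Pow(N, 2), Mul(-25, N))
Function('O')(m, y) = Add(-35, y)
Add(Function('E')(-7), Function('O')(31, 68)) = Add(Add(6, Pow(-7, 2), Mul(-25, -7)), Add(-35, 68)) = Add(Add(6, 49, 175), 33) = Add(230, 33) = 263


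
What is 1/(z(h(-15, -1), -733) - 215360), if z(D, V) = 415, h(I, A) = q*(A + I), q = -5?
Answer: -1/214945 ≈ -4.6523e-6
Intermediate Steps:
h(I, A) = -5*A - 5*I (h(I, A) = -5*(A + I) = -5*A - 5*I)
1/(z(h(-15, -1), -733) - 215360) = 1/(415 - 215360) = 1/(-214945) = -1/214945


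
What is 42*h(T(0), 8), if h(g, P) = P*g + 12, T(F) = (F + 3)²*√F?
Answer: 504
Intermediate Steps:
T(F) = √F*(3 + F)² (T(F) = (3 + F)²*√F = √F*(3 + F)²)
h(g, P) = 12 + P*g
42*h(T(0), 8) = 42*(12 + 8*(√0*(3 + 0)²)) = 42*(12 + 8*(0*3²)) = 42*(12 + 8*(0*9)) = 42*(12 + 8*0) = 42*(12 + 0) = 42*12 = 504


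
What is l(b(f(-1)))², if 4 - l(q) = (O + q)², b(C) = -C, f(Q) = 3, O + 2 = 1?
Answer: 144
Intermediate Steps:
O = -1 (O = -2 + 1 = -1)
l(q) = 4 - (-1 + q)²
l(b(f(-1)))² = (4 - (-1 - 1*3)²)² = (4 - (-1 - 3)²)² = (4 - 1*(-4)²)² = (4 - 1*16)² = (4 - 16)² = (-12)² = 144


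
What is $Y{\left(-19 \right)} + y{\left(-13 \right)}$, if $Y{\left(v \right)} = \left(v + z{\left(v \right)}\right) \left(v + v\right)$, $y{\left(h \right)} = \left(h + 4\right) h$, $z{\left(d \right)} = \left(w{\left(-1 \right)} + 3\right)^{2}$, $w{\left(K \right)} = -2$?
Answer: $801$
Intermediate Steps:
$z{\left(d \right)} = 1$ ($z{\left(d \right)} = \left(-2 + 3\right)^{2} = 1^{2} = 1$)
$y{\left(h \right)} = h \left(4 + h\right)$ ($y{\left(h \right)} = \left(4 + h\right) h = h \left(4 + h\right)$)
$Y{\left(v \right)} = 2 v \left(1 + v\right)$ ($Y{\left(v \right)} = \left(v + 1\right) \left(v + v\right) = \left(1 + v\right) 2 v = 2 v \left(1 + v\right)$)
$Y{\left(-19 \right)} + y{\left(-13 \right)} = 2 \left(-19\right) \left(1 - 19\right) - 13 \left(4 - 13\right) = 2 \left(-19\right) \left(-18\right) - -117 = 684 + 117 = 801$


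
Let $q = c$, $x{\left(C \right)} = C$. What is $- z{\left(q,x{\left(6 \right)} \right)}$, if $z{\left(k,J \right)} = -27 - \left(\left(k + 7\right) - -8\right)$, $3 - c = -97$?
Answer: $142$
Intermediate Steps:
$c = 100$ ($c = 3 - -97 = 3 + 97 = 100$)
$q = 100$
$z{\left(k,J \right)} = -42 - k$ ($z{\left(k,J \right)} = -27 - \left(\left(7 + k\right) + 8\right) = -27 - \left(15 + k\right) = -42 - k$)
$- z{\left(q,x{\left(6 \right)} \right)} = - (-42 - 100) = \left(-1\right) \left(-142\right) = 142$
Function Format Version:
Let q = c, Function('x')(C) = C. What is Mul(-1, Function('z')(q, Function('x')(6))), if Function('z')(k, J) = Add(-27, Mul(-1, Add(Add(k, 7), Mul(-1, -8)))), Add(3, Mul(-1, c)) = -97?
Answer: 142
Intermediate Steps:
c = 100 (c = Add(3, Mul(-1, -97)) = Add(3, 97) = 100)
q = 100
Function('z')(k, J) = Add(-42, Mul(-1, k)) (Function('z')(k, J) = Add(-27, Mul(-1, Add(Add(7, k), 8))) = Add(-27, Mul(-1, Add(15, k))) = Add(-27, Add(-15, Mul(-1, k))) = Add(-42, Mul(-1, k)))
Mul(-1, Function('z')(q, Function('x')(6))) = Mul(-1, Add(-42, Mul(-1, 100))) = Mul(-1, Add(-42, -100)) = Mul(-1, -142) = 142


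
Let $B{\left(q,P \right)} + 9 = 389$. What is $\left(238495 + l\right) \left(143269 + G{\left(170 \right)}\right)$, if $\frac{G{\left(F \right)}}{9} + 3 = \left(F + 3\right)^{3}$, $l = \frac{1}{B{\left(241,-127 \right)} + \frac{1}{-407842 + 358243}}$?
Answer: $\frac{210111356150638355780}{18847619} \approx 1.1148 \cdot 10^{13}$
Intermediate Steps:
$B{\left(q,P \right)} = 380$ ($B{\left(q,P \right)} = -9 + 389 = 380$)
$l = \frac{49599}{18847619}$ ($l = \frac{1}{380 + \frac{1}{-407842 + 358243}} = \frac{1}{380 + \frac{1}{-49599}} = \frac{1}{380 - \frac{1}{49599}} = \frac{1}{\frac{18847619}{49599}} = \frac{49599}{18847619} \approx 0.0026316$)
$G{\left(F \right)} = -27 + 9 \left(3 + F\right)^{3}$ ($G{\left(F \right)} = -27 + 9 \left(F + 3\right)^{3} = -27 + 9 \left(3 + F\right)^{3}$)
$\left(238495 + l\right) \left(143269 + G{\left(170 \right)}\right) = \left(238495 + \frac{49599}{18847619}\right) \left(143269 - \left(27 - 9 \left(3 + 170\right)^{3}\right)\right) = \frac{4495062943004 \left(143269 - \left(27 - 9 \cdot 173^{3}\right)\right)}{18847619} = \frac{4495062943004 \left(143269 + \left(-27 + 9 \cdot 5177717\right)\right)}{18847619} = \frac{4495062943004 \left(143269 + \left(-27 + 46599453\right)\right)}{18847619} = \frac{4495062943004 \left(143269 + 46599426\right)}{18847619} = \frac{4495062943004}{18847619} \cdot 46742695 = \frac{210111356150638355780}{18847619}$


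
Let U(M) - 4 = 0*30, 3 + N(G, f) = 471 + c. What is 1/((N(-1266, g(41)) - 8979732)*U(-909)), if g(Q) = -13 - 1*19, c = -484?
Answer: -1/35918992 ≈ -2.7840e-8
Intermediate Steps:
g(Q) = -32 (g(Q) = -13 - 19 = -32)
N(G, f) = -16 (N(G, f) = -3 + (471 - 484) = -3 - 13 = -16)
U(M) = 4 (U(M) = 4 + 0*30 = 4 + 0 = 4)
1/((N(-1266, g(41)) - 8979732)*U(-909)) = 1/(-16 - 8979732*4) = (¼)/(-8979748) = -1/8979748*¼ = -1/35918992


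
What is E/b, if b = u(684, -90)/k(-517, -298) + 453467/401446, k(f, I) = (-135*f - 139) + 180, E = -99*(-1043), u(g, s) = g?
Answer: 723712381890498/7985727619 ≈ 90626.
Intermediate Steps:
E = 103257
k(f, I) = 41 - 135*f (k(f, I) = (-139 - 135*f) + 180 = 41 - 135*f)
b = 7985727619/7008845714 (b = 684/(41 - 135*(-517)) + 453467/401446 = 684/(41 + 69795) + 453467*(1/401446) = 684/69836 + 453467/401446 = 684*(1/69836) + 453467/401446 = 171/17459 + 453467/401446 = 7985727619/7008845714 ≈ 1.1394)
E/b = 103257/(7985727619/7008845714) = 103257*(7008845714/7985727619) = 723712381890498/7985727619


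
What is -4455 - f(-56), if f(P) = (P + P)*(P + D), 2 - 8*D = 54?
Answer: -11455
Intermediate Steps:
D = -13/2 (D = ¼ - ⅛*54 = ¼ - 27/4 = -13/2 ≈ -6.5000)
f(P) = 2*P*(-13/2 + P) (f(P) = (P + P)*(P - 13/2) = (2*P)*(-13/2 + P) = 2*P*(-13/2 + P))
-4455 - f(-56) = -4455 - (-56)*(-13 + 2*(-56)) = -4455 - (-56)*(-13 - 112) = -4455 - (-56)*(-125) = -4455 - 1*7000 = -4455 - 7000 = -11455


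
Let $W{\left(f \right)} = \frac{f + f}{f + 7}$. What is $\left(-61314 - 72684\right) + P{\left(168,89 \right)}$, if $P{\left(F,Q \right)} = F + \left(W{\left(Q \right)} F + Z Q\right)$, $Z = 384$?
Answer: $- \frac{198685}{2} \approx -99343.0$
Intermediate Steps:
$W{\left(f \right)} = \frac{2 f}{7 + f}$
$P{\left(F,Q \right)} = F + 384 Q + \frac{2 F Q}{7 + Q}$ ($P{\left(F,Q \right)} = F + \left(\frac{2 Q}{7 + Q} F + 384 Q\right) = F + \left(\frac{2 F Q}{7 + Q} + 384 Q\right) = F + \left(384 Q + \frac{2 F Q}{7 + Q}\right) = F + 384 Q + \frac{2 F Q}{7 + Q}$)
$\left(-61314 - 72684\right) + P{\left(168,89 \right)} = \left(-61314 - 72684\right) + \frac{\left(7 + 89\right) \left(168 + 384 \cdot 89\right) + 2 \cdot 168 \cdot 89}{7 + 89} = -133998 + \frac{96 \left(168 + 34176\right) + 29904}{96} = -133998 + \frac{96 \cdot 34344 + 29904}{96} = -133998 + \frac{3297024 + 29904}{96} = -133998 + \frac{1}{96} \cdot 3326928 = -133998 + \frac{69311}{2} = - \frac{198685}{2}$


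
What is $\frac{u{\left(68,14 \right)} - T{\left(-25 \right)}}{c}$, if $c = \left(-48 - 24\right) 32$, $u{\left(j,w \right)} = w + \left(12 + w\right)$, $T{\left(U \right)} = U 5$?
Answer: $- \frac{55}{768} \approx -0.071615$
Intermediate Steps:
$T{\left(U \right)} = 5 U$
$u{\left(j,w \right)} = 12 + 2 w$
$c = -2304$ ($c = \left(-72\right) 32 = -2304$)
$\frac{u{\left(68,14 \right)} - T{\left(-25 \right)}}{c} = \frac{\left(12 + 2 \cdot 14\right) - 5 \left(-25\right)}{-2304} = \left(\left(12 + 28\right) - -125\right) \left(- \frac{1}{2304}\right) = \left(40 + 125\right) \left(- \frac{1}{2304}\right) = 165 \left(- \frac{1}{2304}\right) = - \frac{55}{768}$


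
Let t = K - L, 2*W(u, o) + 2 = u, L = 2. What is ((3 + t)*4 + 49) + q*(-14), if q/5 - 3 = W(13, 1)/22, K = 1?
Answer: -341/2 ≈ -170.50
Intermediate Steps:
W(u, o) = -1 + u/2
t = -1 (t = 1 - 1*2 = 1 - 2 = -1)
q = 65/4 (q = 15 + 5*((-1 + (½)*13)/22) = 15 + 5*((-1 + 13/2)*(1/22)) = 15 + 5*((11/2)*(1/22)) = 15 + 5*(¼) = 15 + 5/4 = 65/4 ≈ 16.250)
((3 + t)*4 + 49) + q*(-14) = ((3 - 1)*4 + 49) + (65/4)*(-14) = (2*4 + 49) - 455/2 = (8 + 49) - 455/2 = 57 - 455/2 = -341/2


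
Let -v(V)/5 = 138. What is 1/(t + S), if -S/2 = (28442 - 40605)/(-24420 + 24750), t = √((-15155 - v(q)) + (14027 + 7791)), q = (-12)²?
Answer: -2006895/52246856 + 81675*√817/52246856 ≈ 0.0062710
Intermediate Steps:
q = 144
v(V) = -690 (v(V) = -5*138 = -690)
t = 3*√817 (t = √((-15155 - 1*(-690)) + (14027 + 7791)) = √((-15155 + 690) + 21818) = √(-14465 + 21818) = √7353 = 3*√817 ≈ 85.750)
S = 12163/165 (S = -2*(28442 - 40605)/(-24420 + 24750) = -(-24326)/330 = -2*(-12163/330) = 12163/165 ≈ 73.715)
1/(t + S) = 1/(3*√817 + 12163/165) = 1/(12163/165 + 3*√817)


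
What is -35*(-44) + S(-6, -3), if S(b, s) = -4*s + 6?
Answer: 1558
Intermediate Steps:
S(b, s) = 6 - 4*s
-35*(-44) + S(-6, -3) = -35*(-44) + (6 - 4*(-3)) = 1540 + (6 + 12) = 1540 + 18 = 1558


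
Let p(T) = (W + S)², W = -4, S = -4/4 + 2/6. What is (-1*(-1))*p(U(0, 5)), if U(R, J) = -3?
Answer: 196/9 ≈ 21.778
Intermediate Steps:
S = -⅔ (S = -4*¼ + 2*(⅙) = -1 + ⅓ = -⅔ ≈ -0.66667)
p(T) = 196/9 (p(T) = (-4 - ⅔)² = (-14/3)² = 196/9)
(-1*(-1))*p(U(0, 5)) = -1*(-1)*(196/9) = 1*(196/9) = 196/9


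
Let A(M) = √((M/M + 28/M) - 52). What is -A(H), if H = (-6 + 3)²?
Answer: -I*√431/3 ≈ -6.9202*I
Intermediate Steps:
H = 9 (H = (-3)² = 9)
A(M) = √(-51 + 28/M) (A(M) = √((1 + 28/M) - 52) = √(-51 + 28/M))
-A(H) = -√(-51 + 28/9) = -√(-431/9) = -I*√431/3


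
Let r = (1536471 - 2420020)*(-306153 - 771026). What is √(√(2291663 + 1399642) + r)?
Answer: √(951740428271 + 3*√410145) ≈ 9.7557e+5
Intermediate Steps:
r = 951740428271 (r = -883549*(-1077179) = 951740428271)
√(√(2291663 + 1399642) + r) = √(√(2291663 + 1399642) + 951740428271) = √(√3691305 + 951740428271) = √(3*√410145 + 951740428271) = √(951740428271 + 3*√410145)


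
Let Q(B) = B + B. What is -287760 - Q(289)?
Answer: -288338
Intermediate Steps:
Q(B) = 2*B
-287760 - Q(289) = -287760 - 2*289 = -287760 - 1*578 = -287760 - 578 = -288338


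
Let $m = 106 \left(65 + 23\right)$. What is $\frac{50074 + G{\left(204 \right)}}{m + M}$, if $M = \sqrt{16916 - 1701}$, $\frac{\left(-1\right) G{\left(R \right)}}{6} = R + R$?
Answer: $\frac{444255328}{86996369} - \frac{47626 \sqrt{15215}}{86996369} \approx 5.0391$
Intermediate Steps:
$G{\left(R \right)} = - 12 R$ ($G{\left(R \right)} = - 6 \left(R + R\right) = - 6 \cdot 2 R = - 12 R$)
$m = 9328$ ($m = 106 \cdot 88 = 9328$)
$M = \sqrt{15215} \approx 123.35$
$\frac{50074 + G{\left(204 \right)}}{m + M} = \frac{50074 - 2448}{9328 + \sqrt{15215}} = \frac{47626}{9328 + \sqrt{15215}}$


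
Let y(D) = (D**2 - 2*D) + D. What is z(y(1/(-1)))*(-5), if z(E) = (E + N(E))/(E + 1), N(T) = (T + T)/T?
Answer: -20/3 ≈ -6.6667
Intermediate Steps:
y(D) = D**2 - D
N(T) = 2 (N(T) = (2*T)/T = 2)
z(E) = (2 + E)/(1 + E) (z(E) = (E + 2)/(E + 1) = (2 + E)/(1 + E))
z(y(1/(-1)))*(-5) = ((2 + (-1 + 1/(-1))/(-1))/(1 + (-1 + 1/(-1))/(-1)))*(-5) = ((2 - (-1 - 1))/(1 - (-1 - 1)))*(-5) = ((2 - 1*(-2))/(1 - 1*(-2)))*(-5) = ((2 + 2)/(1 + 2))*(-5) = (4/3)*(-5) = -20/3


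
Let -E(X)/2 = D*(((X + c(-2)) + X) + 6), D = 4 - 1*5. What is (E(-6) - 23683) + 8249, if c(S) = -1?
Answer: -15448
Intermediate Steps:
D = -1 (D = 4 - 5 = -1)
E(X) = 10 + 4*X (E(X) = -(-2)*(((X - 1) + X) + 6) = -(-2)*(((-1 + X) + X) + 6) = -(-2)*((-1 + 2*X) + 6) = -(-2)*(5 + 2*X) = -2*(-5 - 2*X) = 10 + 4*X)
(E(-6) - 23683) + 8249 = ((10 + 4*(-6)) - 23683) + 8249 = ((10 - 24) - 23683) + 8249 = (-14 - 23683) + 8249 = -23697 + 8249 = -15448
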